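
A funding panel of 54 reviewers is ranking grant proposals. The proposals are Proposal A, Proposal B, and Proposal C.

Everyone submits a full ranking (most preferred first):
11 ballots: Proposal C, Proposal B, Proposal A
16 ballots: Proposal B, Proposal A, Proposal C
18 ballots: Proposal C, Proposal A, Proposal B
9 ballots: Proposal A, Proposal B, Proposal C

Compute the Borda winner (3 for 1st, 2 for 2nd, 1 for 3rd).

Proposal A: 11×1 + 16×2 + 18×2 + 9×3 = 106
Proposal B: 11×2 + 16×3 + 18×1 + 9×2 = 106
Proposal C: 11×3 + 16×1 + 18×3 + 9×1 = 112

Proposal C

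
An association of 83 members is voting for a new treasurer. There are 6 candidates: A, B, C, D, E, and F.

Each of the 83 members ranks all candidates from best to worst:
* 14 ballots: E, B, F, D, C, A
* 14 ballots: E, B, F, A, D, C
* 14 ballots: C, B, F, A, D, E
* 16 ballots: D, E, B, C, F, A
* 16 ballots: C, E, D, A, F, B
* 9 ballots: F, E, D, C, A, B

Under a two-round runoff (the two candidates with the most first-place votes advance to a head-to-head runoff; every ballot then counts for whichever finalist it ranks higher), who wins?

Round 1 first-place votes: A 0, B 0, C 30, D 16, E 28, F 9. C and E advance.
Runoff: C is ranked above E on 30 ballots, E above C on 53.

E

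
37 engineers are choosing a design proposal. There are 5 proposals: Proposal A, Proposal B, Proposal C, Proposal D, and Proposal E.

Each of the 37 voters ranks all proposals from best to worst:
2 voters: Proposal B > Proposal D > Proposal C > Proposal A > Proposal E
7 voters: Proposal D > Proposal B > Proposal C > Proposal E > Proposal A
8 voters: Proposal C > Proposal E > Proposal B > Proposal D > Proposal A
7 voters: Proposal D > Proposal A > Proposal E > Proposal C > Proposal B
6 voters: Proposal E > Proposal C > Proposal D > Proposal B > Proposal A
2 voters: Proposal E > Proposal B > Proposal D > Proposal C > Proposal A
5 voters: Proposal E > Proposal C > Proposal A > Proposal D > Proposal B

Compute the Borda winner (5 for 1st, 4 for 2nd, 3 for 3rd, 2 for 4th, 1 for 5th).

Proposal E

Proposal A: 2×2 + 7×1 + 8×1 + 7×4 + 6×1 + 2×1 + 5×3 = 70
Proposal B: 2×5 + 7×4 + 8×3 + 7×1 + 6×2 + 2×4 + 5×1 = 94
Proposal C: 2×3 + 7×3 + 8×5 + 7×2 + 6×4 + 2×2 + 5×4 = 129
Proposal D: 2×4 + 7×5 + 8×2 + 7×5 + 6×3 + 2×3 + 5×2 = 128
Proposal E: 2×1 + 7×2 + 8×4 + 7×3 + 6×5 + 2×5 + 5×5 = 134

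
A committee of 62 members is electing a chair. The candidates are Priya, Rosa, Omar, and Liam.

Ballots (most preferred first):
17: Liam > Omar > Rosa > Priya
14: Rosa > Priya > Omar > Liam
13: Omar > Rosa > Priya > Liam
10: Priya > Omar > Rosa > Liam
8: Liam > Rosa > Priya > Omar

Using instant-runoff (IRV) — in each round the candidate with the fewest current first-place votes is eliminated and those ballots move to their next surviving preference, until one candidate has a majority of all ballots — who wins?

Omar

Round 1: Priya 10, Rosa 14, Omar 13, Liam 25. Priya eliminated.
Round 2: Rosa 14, Omar 23, Liam 25. Rosa eliminated.
Round 3: Omar 37, Liam 25. Omar has a majority (≥32).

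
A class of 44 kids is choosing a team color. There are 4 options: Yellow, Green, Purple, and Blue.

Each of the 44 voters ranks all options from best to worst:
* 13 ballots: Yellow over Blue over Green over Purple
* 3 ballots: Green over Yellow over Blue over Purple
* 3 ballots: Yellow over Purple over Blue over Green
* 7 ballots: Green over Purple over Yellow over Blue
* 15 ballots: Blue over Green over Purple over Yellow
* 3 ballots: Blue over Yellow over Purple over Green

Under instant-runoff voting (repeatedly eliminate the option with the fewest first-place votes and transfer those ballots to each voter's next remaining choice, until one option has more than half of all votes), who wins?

Round 1: Yellow 16, Green 10, Purple 0, Blue 18. Purple eliminated.
Round 2: Yellow 16, Green 10, Blue 18. Green eliminated.
Round 3: Yellow 26, Blue 18. Yellow has a majority (≥23).

Yellow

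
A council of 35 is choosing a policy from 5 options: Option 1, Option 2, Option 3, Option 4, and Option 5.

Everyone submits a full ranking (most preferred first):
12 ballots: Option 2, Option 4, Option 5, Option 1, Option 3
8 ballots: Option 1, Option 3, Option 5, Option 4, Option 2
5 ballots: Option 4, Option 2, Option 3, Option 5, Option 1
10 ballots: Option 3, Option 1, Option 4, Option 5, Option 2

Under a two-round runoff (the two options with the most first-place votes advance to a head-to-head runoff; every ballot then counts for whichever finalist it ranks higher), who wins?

Option 3

Round 1 first-place votes: Option 1 8, Option 2 12, Option 3 10, Option 4 5, Option 5 0. Option 2 and Option 3 advance.
Runoff: Option 2 is ranked above Option 3 on 17 ballots, Option 3 above Option 2 on 18.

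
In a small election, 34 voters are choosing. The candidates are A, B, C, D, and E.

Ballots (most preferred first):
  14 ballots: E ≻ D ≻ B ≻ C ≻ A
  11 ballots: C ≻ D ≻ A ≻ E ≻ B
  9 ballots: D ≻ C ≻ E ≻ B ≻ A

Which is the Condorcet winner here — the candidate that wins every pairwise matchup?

D

D vs A: 34–0
D vs B: 34–0
D vs C: 23–11
D vs E: 20–14
D beats every other candidate.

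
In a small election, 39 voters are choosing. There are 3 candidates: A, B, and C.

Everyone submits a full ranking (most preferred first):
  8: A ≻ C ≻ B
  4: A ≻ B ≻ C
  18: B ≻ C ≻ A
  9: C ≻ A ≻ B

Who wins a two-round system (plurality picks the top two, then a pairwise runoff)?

Round 1 first-place votes: A 12, B 18, C 9. B and A advance.
Runoff: B is ranked above A on 18 ballots, A above B on 21.

A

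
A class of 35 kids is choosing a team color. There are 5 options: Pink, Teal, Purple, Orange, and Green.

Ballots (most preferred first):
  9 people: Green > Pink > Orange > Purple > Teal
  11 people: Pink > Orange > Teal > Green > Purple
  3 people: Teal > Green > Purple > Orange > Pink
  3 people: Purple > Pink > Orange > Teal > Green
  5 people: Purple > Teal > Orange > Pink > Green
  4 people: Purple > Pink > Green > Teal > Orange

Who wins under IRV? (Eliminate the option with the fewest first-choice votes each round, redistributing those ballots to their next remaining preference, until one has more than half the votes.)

Round 1: Pink 11, Teal 3, Purple 12, Orange 0, Green 9. Orange eliminated.
Round 2: Pink 11, Teal 3, Purple 12, Green 9. Teal eliminated.
Round 3: Pink 11, Purple 12, Green 12. Pink eliminated.
Round 4: Purple 12, Green 23. Green has a majority (≥18).

Green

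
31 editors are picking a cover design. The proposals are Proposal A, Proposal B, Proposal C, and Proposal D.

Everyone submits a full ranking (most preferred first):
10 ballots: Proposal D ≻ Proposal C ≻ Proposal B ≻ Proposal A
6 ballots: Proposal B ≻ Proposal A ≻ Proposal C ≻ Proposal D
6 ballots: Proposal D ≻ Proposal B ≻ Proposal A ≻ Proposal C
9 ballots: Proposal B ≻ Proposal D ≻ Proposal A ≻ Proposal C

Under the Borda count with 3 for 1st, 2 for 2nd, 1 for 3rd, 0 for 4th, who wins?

Proposal A: 10×0 + 6×2 + 6×1 + 9×1 = 27
Proposal B: 10×1 + 6×3 + 6×2 + 9×3 = 67
Proposal C: 10×2 + 6×1 + 6×0 + 9×0 = 26
Proposal D: 10×3 + 6×0 + 6×3 + 9×2 = 66

Proposal B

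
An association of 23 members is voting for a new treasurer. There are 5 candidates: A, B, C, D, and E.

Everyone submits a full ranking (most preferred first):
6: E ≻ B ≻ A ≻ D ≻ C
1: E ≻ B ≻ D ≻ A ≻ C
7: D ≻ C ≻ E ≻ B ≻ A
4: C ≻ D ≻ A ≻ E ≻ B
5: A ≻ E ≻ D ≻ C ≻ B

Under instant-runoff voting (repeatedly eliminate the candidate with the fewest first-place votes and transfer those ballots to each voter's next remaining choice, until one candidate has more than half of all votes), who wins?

E

Round 1: A 5, B 0, C 4, D 7, E 7. B eliminated.
Round 2: A 5, C 4, D 7, E 7. C eliminated.
Round 3: A 5, D 11, E 7. A eliminated.
Round 4: D 11, E 12. E has a majority (≥12).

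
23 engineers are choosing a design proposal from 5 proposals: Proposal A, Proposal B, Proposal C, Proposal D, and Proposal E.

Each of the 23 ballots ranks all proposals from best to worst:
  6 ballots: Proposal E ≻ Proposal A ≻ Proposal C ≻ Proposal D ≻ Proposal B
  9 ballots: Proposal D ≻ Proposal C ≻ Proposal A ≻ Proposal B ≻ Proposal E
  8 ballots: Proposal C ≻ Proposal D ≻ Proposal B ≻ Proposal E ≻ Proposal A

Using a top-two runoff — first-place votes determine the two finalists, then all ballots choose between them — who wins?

Round 1 first-place votes: Proposal A 0, Proposal B 0, Proposal C 8, Proposal D 9, Proposal E 6. Proposal D and Proposal C advance.
Runoff: Proposal D is ranked above Proposal C on 9 ballots, Proposal C above Proposal D on 14.

Proposal C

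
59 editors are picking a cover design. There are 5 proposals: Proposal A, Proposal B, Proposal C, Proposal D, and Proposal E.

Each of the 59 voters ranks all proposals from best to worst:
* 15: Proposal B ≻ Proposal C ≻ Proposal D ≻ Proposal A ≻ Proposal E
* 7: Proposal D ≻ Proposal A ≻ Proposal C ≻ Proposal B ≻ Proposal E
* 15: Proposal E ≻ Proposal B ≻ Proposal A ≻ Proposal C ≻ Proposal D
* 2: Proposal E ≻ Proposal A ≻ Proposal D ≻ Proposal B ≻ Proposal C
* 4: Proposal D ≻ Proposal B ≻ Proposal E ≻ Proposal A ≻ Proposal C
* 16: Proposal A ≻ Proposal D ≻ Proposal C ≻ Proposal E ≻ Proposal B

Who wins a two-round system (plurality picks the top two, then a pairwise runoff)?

Round 1 first-place votes: Proposal A 16, Proposal B 15, Proposal C 0, Proposal D 11, Proposal E 17. Proposal E and Proposal A advance.
Runoff: Proposal E is ranked above Proposal A on 21 ballots, Proposal A above Proposal E on 38.

Proposal A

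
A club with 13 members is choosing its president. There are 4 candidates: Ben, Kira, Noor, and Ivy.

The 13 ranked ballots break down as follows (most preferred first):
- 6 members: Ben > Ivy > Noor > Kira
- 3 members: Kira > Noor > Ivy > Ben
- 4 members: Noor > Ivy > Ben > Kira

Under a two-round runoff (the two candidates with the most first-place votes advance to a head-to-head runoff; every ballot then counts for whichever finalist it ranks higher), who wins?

Noor

Round 1 first-place votes: Ben 6, Kira 3, Noor 4, Ivy 0. Ben and Noor advance.
Runoff: Ben is ranked above Noor on 6 ballots, Noor above Ben on 7.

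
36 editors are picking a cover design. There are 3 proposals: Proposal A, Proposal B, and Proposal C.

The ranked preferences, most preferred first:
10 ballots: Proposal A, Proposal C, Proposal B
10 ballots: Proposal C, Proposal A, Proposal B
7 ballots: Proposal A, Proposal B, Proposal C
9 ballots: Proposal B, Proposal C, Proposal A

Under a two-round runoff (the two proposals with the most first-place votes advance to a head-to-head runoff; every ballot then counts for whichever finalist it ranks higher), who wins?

Round 1 first-place votes: Proposal A 17, Proposal B 9, Proposal C 10. Proposal A and Proposal C advance.
Runoff: Proposal A is ranked above Proposal C on 17 ballots, Proposal C above Proposal A on 19.

Proposal C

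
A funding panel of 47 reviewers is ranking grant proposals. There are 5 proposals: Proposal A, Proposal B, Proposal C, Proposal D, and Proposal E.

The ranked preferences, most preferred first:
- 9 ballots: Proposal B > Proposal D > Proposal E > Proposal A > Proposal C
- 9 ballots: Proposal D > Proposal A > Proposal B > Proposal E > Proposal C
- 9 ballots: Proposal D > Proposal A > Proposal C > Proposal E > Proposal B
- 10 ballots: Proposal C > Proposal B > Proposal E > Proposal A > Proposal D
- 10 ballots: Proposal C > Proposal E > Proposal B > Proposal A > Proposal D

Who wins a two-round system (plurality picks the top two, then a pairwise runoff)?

Round 1 first-place votes: Proposal A 0, Proposal B 9, Proposal C 20, Proposal D 18, Proposal E 0. Proposal C and Proposal D advance.
Runoff: Proposal C is ranked above Proposal D on 20 ballots, Proposal D above Proposal C on 27.

Proposal D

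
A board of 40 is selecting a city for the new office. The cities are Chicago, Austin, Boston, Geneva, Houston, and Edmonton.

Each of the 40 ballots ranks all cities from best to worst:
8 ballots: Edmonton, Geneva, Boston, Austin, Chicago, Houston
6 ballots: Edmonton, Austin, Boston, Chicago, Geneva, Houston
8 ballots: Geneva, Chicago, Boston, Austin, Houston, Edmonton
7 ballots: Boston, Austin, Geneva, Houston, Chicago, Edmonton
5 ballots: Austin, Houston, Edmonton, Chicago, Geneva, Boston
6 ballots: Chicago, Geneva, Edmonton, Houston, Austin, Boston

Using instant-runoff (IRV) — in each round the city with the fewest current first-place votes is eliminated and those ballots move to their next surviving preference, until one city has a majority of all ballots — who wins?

Round 1: Chicago 6, Austin 5, Boston 7, Geneva 8, Houston 0, Edmonton 14. Houston eliminated.
Round 2: Chicago 6, Austin 5, Boston 7, Geneva 8, Edmonton 14. Austin eliminated.
Round 3: Chicago 6, Boston 7, Geneva 8, Edmonton 19. Chicago eliminated.
Round 4: Boston 7, Geneva 14, Edmonton 19. Boston eliminated.
Round 5: Geneva 21, Edmonton 19. Geneva has a majority (≥21).

Geneva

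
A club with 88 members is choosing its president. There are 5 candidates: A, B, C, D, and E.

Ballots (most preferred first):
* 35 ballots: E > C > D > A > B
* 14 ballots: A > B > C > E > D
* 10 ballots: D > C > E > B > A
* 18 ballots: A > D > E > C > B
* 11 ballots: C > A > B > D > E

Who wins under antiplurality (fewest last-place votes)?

Last-place votes: A 10, B 53, C 0, D 14, E 11.

C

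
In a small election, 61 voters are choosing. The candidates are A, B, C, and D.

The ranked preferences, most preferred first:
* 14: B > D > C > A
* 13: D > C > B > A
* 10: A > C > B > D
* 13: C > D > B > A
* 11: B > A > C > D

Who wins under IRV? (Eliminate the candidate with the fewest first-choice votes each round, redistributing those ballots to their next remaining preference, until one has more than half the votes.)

Round 1: A 10, B 25, C 13, D 13. A eliminated.
Round 2: B 25, C 23, D 13. D eliminated.
Round 3: B 25, C 36. C has a majority (≥31).

C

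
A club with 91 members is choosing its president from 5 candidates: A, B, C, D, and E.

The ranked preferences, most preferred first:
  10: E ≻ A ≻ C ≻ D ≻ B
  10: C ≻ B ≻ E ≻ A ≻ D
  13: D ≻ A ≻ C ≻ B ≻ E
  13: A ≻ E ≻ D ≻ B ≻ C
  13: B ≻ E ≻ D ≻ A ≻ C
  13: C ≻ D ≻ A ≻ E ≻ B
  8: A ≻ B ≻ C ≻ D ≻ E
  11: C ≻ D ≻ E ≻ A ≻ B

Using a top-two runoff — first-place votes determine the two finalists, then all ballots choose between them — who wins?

A

Round 1 first-place votes: A 21, B 13, C 34, D 13, E 10. C and A advance.
Runoff: C is ranked above A on 34 ballots, A above C on 57.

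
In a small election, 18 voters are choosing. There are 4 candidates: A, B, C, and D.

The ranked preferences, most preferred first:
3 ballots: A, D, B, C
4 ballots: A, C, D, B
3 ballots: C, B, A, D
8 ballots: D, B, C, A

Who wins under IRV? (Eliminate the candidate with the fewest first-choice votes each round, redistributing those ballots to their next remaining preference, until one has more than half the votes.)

A

Round 1: A 7, B 0, C 3, D 8. B eliminated.
Round 2: A 7, C 3, D 8. C eliminated.
Round 3: A 10, D 8. A has a majority (≥10).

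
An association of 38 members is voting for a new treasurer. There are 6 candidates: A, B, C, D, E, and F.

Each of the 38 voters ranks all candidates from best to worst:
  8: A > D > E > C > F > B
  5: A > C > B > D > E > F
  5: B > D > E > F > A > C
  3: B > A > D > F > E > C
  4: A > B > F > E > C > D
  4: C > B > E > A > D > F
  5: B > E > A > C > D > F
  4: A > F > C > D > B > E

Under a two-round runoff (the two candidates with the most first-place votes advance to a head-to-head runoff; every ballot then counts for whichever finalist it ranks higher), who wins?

A

Round 1 first-place votes: A 21, B 13, C 4, D 0, E 0, F 0. A and B advance.
Runoff: A is ranked above B on 21 ballots, B above A on 17.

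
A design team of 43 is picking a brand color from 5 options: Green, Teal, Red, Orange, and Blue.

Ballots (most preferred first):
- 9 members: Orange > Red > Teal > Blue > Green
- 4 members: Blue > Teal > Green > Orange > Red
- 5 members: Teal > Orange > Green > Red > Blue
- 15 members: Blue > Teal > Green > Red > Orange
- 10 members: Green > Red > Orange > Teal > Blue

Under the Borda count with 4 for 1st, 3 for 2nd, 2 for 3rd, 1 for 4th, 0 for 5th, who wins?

Green: 9×0 + 4×2 + 5×2 + 15×2 + 10×4 = 88
Teal: 9×2 + 4×3 + 5×4 + 15×3 + 10×1 = 105
Red: 9×3 + 4×0 + 5×1 + 15×1 + 10×3 = 77
Orange: 9×4 + 4×1 + 5×3 + 15×0 + 10×2 = 75
Blue: 9×1 + 4×4 + 5×0 + 15×4 + 10×0 = 85

Teal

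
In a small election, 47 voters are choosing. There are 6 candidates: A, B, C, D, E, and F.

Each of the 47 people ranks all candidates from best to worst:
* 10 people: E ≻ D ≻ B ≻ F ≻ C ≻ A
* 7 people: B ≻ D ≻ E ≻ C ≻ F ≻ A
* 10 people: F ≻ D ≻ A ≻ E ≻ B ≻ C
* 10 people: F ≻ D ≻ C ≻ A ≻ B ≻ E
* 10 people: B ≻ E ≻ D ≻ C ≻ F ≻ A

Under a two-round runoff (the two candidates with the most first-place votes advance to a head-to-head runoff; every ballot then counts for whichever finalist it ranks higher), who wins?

Round 1 first-place votes: A 0, B 17, C 0, D 0, E 10, F 20. F and B advance.
Runoff: F is ranked above B on 20 ballots, B above F on 27.

B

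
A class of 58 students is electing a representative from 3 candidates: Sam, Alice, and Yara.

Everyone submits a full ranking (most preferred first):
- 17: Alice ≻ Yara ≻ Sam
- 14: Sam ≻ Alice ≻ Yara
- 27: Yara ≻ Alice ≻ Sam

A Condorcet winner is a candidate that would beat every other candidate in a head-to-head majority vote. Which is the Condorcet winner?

Alice vs Sam: 44–14
Alice vs Yara: 31–27
Alice beats every other candidate.

Alice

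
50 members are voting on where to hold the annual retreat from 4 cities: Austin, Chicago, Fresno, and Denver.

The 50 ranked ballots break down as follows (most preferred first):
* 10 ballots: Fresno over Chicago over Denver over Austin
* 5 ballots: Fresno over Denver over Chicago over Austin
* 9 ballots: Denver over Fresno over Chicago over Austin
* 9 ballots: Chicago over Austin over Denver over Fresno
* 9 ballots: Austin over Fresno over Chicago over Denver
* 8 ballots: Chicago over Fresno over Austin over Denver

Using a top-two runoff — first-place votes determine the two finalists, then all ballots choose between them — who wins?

Round 1 first-place votes: Austin 9, Chicago 17, Fresno 15, Denver 9. Chicago and Fresno advance.
Runoff: Chicago is ranked above Fresno on 17 ballots, Fresno above Chicago on 33.

Fresno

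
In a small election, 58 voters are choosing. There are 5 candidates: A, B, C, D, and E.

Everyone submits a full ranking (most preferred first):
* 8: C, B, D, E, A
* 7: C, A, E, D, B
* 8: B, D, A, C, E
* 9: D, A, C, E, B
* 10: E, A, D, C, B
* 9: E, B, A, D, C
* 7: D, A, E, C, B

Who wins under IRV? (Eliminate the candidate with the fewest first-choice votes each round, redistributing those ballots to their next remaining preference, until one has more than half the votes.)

D

Round 1: A 0, B 8, C 15, D 16, E 19. A eliminated.
Round 2: B 8, C 15, D 16, E 19. B eliminated.
Round 3: C 15, D 24, E 19. C eliminated.
Round 4: D 32, E 26. D has a majority (≥30).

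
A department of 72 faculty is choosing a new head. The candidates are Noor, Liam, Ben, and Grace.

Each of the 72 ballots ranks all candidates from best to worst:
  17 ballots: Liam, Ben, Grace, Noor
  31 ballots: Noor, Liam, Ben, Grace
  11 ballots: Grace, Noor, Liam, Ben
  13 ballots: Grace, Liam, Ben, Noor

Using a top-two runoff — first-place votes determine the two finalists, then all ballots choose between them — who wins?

Round 1 first-place votes: Noor 31, Liam 17, Ben 0, Grace 24. Noor and Grace advance.
Runoff: Noor is ranked above Grace on 31 ballots, Grace above Noor on 41.

Grace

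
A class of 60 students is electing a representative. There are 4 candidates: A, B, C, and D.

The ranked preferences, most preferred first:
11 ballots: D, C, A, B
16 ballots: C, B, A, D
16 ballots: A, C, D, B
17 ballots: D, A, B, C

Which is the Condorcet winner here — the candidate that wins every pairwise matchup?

A vs B: 44–16
A vs C: 33–27
A vs D: 32–28
A beats every other candidate.

A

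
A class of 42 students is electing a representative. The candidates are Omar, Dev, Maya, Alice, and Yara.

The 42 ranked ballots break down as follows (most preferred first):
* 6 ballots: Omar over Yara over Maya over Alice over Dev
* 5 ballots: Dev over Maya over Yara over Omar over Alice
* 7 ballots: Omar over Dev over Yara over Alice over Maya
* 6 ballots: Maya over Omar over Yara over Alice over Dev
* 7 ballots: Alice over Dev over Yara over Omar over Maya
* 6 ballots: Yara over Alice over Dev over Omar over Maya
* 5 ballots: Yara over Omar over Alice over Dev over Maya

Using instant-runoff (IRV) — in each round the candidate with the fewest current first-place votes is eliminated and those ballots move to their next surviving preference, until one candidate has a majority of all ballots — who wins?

Round 1: Omar 13, Dev 5, Maya 6, Alice 7, Yara 11. Dev eliminated.
Round 2: Omar 13, Maya 11, Alice 7, Yara 11. Alice eliminated.
Round 3: Omar 13, Maya 11, Yara 18. Maya eliminated.
Round 4: Omar 19, Yara 23. Yara has a majority (≥22).

Yara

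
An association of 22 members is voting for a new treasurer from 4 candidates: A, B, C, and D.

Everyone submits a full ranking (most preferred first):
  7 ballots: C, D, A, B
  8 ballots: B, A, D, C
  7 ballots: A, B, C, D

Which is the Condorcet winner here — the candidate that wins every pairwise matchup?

A vs B: 14–8
A vs C: 15–7
A vs D: 15–7
A beats every other candidate.

A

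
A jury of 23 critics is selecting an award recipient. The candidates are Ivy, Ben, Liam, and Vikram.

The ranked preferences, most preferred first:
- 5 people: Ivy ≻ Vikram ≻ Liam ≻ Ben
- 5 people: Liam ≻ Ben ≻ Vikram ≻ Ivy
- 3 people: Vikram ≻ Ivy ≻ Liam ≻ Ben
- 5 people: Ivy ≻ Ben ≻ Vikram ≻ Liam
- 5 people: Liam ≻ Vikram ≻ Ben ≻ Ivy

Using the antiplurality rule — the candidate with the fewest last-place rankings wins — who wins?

Last-place votes: Ivy 10, Ben 8, Liam 5, Vikram 0.

Vikram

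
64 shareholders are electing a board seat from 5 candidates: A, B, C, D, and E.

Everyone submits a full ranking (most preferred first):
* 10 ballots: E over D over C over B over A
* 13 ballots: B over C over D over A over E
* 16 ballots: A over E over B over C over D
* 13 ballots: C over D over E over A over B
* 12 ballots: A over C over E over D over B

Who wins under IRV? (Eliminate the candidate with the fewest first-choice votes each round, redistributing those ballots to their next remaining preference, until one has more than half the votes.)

Round 1: A 28, B 13, C 13, D 0, E 10. D eliminated.
Round 2: A 28, B 13, C 13, E 10. E eliminated.
Round 3: A 28, B 13, C 23. B eliminated.
Round 4: A 28, C 36. C has a majority (≥33).

C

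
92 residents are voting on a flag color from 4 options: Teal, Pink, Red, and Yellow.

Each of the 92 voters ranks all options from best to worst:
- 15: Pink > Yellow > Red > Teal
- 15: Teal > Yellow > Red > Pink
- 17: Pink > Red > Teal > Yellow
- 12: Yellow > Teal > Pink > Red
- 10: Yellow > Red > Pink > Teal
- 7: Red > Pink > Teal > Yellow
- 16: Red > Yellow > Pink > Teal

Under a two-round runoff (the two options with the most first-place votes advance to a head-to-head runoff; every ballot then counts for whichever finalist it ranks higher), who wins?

Red

Round 1 first-place votes: Teal 15, Pink 32, Red 23, Yellow 22. Pink and Red advance.
Runoff: Pink is ranked above Red on 44 ballots, Red above Pink on 48.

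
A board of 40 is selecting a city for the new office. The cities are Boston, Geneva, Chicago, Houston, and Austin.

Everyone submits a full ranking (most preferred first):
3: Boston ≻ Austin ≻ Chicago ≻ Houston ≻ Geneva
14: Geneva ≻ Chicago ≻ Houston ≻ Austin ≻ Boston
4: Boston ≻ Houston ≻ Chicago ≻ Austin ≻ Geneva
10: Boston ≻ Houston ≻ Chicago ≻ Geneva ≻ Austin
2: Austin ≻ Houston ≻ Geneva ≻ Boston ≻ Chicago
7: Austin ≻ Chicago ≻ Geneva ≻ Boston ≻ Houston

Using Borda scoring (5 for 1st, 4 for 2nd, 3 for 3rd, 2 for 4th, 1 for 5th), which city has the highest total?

Chicago

Boston: 3×5 + 14×1 + 4×5 + 10×5 + 2×2 + 7×2 = 117
Geneva: 3×1 + 14×5 + 4×1 + 10×2 + 2×3 + 7×3 = 124
Chicago: 3×3 + 14×4 + 4×3 + 10×3 + 2×1 + 7×4 = 137
Houston: 3×2 + 14×3 + 4×4 + 10×4 + 2×4 + 7×1 = 119
Austin: 3×4 + 14×2 + 4×2 + 10×1 + 2×5 + 7×5 = 103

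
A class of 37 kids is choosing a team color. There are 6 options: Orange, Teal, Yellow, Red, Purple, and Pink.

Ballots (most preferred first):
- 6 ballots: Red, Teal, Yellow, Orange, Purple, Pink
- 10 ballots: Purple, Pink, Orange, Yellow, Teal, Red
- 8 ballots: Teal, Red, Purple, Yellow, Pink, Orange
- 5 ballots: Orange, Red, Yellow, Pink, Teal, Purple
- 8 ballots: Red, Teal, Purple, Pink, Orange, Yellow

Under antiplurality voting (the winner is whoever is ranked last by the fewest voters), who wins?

Teal

Last-place votes: Orange 8, Teal 0, Yellow 8, Red 10, Purple 5, Pink 6.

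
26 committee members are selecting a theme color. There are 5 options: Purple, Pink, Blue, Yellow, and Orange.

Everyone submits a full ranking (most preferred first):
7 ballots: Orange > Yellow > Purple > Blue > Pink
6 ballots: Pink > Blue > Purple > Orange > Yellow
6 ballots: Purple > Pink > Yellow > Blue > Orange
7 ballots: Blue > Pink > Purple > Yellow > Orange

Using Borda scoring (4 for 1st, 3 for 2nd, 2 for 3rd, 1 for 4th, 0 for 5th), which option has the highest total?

Purple: 7×2 + 6×2 + 6×4 + 7×2 = 64
Pink: 7×0 + 6×4 + 6×3 + 7×3 = 63
Blue: 7×1 + 6×3 + 6×1 + 7×4 = 59
Yellow: 7×3 + 6×0 + 6×2 + 7×1 = 40
Orange: 7×4 + 6×1 + 6×0 + 7×0 = 34

Purple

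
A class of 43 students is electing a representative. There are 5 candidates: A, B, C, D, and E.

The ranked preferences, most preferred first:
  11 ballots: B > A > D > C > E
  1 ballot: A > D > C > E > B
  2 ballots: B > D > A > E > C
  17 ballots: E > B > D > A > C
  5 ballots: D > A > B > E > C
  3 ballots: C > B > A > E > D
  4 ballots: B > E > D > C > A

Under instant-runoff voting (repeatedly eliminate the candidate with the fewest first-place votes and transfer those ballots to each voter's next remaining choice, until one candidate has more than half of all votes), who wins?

B

Round 1: A 1, B 17, C 3, D 5, E 17. A eliminated.
Round 2: B 17, C 3, D 6, E 17. C eliminated.
Round 3: B 20, D 6, E 17. D eliminated.
Round 4: B 25, E 18. B has a majority (≥22).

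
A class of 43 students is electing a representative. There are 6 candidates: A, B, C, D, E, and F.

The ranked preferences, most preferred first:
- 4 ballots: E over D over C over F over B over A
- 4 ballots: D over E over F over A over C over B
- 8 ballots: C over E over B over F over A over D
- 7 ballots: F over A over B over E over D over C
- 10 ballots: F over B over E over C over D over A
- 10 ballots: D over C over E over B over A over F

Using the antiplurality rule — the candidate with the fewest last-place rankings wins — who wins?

Last-place votes: A 14, B 4, C 7, D 8, E 0, F 10.

E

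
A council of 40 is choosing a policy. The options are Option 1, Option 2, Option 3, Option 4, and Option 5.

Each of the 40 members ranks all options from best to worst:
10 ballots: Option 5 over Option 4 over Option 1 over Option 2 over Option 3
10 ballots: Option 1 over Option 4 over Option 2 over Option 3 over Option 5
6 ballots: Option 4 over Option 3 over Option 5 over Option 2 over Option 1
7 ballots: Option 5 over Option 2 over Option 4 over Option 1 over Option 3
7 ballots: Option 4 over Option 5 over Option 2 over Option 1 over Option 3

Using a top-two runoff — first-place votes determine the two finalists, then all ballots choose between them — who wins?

Option 4

Round 1 first-place votes: Option 1 10, Option 2 0, Option 3 0, Option 4 13, Option 5 17. Option 5 and Option 4 advance.
Runoff: Option 5 is ranked above Option 4 on 17 ballots, Option 4 above Option 5 on 23.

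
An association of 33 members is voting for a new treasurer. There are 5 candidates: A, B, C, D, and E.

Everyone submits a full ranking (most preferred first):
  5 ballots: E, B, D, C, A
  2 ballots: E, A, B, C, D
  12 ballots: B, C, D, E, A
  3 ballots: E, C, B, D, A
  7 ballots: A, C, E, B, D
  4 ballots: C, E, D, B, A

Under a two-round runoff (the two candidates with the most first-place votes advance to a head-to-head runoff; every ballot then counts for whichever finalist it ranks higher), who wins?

Round 1 first-place votes: A 7, B 12, C 4, D 0, E 10. B and E advance.
Runoff: B is ranked above E on 12 ballots, E above B on 21.

E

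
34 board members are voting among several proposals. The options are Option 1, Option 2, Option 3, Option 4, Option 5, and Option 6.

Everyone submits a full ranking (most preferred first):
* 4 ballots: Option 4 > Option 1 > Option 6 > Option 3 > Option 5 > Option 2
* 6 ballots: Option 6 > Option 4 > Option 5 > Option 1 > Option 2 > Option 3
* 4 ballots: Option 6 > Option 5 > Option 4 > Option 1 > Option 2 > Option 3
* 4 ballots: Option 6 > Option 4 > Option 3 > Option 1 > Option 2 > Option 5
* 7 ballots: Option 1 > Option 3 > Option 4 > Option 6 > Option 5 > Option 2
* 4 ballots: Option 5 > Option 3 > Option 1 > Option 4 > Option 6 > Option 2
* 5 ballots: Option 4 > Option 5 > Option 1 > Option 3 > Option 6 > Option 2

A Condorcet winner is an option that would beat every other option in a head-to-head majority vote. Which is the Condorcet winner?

Option 4 vs Option 1: 23–11
Option 4 vs Option 2: 34–0
Option 4 vs Option 3: 23–11
Option 4 vs Option 5: 26–8
Option 4 vs Option 6: 20–14
Option 4 beats every other option.

Option 4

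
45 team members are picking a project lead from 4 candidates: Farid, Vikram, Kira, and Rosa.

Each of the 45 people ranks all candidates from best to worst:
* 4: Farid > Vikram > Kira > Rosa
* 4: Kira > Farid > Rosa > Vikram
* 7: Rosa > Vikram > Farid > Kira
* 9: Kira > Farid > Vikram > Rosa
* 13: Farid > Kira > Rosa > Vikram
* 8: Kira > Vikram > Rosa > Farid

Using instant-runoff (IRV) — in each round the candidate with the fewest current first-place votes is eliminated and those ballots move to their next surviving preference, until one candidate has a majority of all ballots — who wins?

Round 1: Farid 17, Vikram 0, Kira 21, Rosa 7. Vikram eliminated.
Round 2: Farid 17, Kira 21, Rosa 7. Rosa eliminated.
Round 3: Farid 24, Kira 21. Farid has a majority (≥23).

Farid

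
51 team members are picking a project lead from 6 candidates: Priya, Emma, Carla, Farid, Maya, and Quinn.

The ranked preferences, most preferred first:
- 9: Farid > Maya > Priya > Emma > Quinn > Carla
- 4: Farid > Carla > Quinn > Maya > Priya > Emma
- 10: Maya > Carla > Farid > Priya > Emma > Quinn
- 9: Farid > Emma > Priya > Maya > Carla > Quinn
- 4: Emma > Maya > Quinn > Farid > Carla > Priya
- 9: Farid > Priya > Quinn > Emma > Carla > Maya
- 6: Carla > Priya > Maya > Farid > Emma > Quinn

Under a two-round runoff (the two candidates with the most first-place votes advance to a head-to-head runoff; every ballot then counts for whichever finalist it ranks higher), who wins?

Farid

Round 1 first-place votes: Priya 0, Emma 4, Carla 6, Farid 31, Maya 10, Quinn 0. Farid and Maya advance.
Runoff: Farid is ranked above Maya on 31 ballots, Maya above Farid on 20.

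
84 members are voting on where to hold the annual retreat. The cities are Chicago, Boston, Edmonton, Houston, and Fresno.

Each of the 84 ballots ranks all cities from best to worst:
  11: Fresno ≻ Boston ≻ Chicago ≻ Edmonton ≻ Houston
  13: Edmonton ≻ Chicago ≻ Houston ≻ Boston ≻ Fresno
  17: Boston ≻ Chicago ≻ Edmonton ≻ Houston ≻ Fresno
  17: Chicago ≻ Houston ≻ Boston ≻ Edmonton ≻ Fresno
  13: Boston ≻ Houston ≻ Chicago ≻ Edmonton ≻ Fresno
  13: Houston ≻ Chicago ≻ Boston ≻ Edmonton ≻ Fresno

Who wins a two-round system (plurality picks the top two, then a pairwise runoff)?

Chicago

Round 1 first-place votes: Chicago 17, Boston 30, Edmonton 13, Houston 13, Fresno 11. Boston and Chicago advance.
Runoff: Boston is ranked above Chicago on 41 ballots, Chicago above Boston on 43.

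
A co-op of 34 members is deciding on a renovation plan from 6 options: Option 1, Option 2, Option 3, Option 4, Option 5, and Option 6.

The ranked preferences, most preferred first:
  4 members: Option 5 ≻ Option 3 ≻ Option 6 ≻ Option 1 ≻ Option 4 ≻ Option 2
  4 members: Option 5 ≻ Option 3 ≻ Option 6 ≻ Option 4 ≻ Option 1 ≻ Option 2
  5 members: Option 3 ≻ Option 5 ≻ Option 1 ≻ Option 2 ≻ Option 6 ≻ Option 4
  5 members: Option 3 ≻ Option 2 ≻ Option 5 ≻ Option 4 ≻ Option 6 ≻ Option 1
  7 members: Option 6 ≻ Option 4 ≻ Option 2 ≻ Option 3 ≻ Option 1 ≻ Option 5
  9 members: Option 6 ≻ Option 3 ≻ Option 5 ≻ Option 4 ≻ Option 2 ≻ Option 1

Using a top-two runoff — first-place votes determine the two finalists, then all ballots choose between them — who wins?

Round 1 first-place votes: Option 1 0, Option 2 0, Option 3 10, Option 4 0, Option 5 8, Option 6 16. Option 6 and Option 3 advance.
Runoff: Option 6 is ranked above Option 3 on 16 ballots, Option 3 above Option 6 on 18.

Option 3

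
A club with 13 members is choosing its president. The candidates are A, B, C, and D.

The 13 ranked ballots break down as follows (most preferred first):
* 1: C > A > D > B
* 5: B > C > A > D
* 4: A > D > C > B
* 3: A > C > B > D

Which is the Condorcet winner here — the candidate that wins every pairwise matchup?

A vs B: 8–5
A vs C: 7–6
A vs D: 13–0
A beats every other candidate.

A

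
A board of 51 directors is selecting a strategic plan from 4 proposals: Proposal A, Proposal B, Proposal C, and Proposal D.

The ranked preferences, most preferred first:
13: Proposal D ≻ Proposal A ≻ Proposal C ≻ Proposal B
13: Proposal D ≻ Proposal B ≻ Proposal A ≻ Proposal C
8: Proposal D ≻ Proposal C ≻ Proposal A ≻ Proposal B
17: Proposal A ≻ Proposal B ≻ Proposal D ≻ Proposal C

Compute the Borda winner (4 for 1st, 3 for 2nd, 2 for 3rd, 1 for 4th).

Proposal D

Proposal A: 13×3 + 13×2 + 8×2 + 17×4 = 149
Proposal B: 13×1 + 13×3 + 8×1 + 17×3 = 111
Proposal C: 13×2 + 13×1 + 8×3 + 17×1 = 80
Proposal D: 13×4 + 13×4 + 8×4 + 17×2 = 170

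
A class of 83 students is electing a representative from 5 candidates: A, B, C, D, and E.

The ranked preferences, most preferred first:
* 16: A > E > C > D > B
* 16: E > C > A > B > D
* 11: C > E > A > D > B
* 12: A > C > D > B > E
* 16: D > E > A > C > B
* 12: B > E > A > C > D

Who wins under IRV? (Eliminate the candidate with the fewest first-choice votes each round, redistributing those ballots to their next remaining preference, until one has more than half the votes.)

Round 1: A 28, B 12, C 11, D 16, E 16. C eliminated.
Round 2: A 28, B 12, D 16, E 27. B eliminated.
Round 3: A 28, D 16, E 39. D eliminated.
Round 4: A 28, E 55. E has a majority (≥42).

E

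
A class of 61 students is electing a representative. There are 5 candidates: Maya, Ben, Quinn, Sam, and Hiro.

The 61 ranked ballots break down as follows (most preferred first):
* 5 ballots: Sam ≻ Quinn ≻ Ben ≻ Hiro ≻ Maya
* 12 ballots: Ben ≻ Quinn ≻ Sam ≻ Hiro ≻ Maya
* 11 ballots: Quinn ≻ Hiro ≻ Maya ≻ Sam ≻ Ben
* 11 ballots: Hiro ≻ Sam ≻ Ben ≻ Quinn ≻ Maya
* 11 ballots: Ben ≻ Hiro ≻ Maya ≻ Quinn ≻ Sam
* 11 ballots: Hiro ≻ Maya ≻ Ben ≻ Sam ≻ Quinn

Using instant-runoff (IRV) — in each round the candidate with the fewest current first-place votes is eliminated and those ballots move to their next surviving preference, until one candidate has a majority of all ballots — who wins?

Round 1: Maya 0, Ben 23, Quinn 11, Sam 5, Hiro 22. Maya eliminated.
Round 2: Ben 23, Quinn 11, Sam 5, Hiro 22. Sam eliminated.
Round 3: Ben 23, Quinn 16, Hiro 22. Quinn eliminated.
Round 4: Ben 28, Hiro 33. Hiro has a majority (≥31).

Hiro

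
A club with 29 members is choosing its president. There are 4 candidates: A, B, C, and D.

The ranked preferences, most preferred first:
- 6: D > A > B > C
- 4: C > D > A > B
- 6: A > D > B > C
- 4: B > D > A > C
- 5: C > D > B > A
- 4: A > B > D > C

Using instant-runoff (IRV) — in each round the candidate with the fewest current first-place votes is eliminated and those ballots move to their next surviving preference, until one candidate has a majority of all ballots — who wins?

Round 1: A 10, B 4, C 9, D 6. B eliminated.
Round 2: A 10, C 9, D 10. C eliminated.
Round 3: A 10, D 19. D has a majority (≥15).

D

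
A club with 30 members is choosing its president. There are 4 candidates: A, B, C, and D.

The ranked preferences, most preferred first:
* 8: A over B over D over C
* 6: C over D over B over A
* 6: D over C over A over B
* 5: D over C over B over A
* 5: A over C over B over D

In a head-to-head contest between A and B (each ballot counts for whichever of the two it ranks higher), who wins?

A is ranked above B on 19 ballots; B above A on 11.

A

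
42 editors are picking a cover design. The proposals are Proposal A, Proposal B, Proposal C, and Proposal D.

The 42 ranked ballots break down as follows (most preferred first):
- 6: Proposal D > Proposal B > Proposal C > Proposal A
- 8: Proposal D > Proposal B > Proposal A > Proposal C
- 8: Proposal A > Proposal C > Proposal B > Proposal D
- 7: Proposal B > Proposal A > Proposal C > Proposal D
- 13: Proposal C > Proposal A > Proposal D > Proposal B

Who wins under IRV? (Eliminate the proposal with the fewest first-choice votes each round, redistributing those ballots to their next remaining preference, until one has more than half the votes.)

Round 1: Proposal A 8, Proposal B 7, Proposal C 13, Proposal D 14. Proposal B eliminated.
Round 2: Proposal A 15, Proposal C 13, Proposal D 14. Proposal C eliminated.
Round 3: Proposal A 28, Proposal D 14. Proposal A has a majority (≥22).

Proposal A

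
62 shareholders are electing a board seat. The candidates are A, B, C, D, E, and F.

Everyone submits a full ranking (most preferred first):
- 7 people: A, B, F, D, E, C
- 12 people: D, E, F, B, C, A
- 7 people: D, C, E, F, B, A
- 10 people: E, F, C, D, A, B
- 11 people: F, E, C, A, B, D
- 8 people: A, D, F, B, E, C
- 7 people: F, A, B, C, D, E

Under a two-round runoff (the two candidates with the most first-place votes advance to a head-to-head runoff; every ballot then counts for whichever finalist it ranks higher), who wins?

F

Round 1 first-place votes: A 15, B 0, C 0, D 19, E 10, F 18. D and F advance.
Runoff: D is ranked above F on 27 ballots, F above D on 35.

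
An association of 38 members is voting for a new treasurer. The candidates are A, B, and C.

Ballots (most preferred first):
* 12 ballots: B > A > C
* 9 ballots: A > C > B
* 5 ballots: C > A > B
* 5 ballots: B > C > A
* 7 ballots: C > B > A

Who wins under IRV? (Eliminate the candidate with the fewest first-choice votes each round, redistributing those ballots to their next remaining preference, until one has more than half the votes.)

C

Round 1: A 9, B 17, C 12. A eliminated.
Round 2: B 17, C 21. C has a majority (≥20).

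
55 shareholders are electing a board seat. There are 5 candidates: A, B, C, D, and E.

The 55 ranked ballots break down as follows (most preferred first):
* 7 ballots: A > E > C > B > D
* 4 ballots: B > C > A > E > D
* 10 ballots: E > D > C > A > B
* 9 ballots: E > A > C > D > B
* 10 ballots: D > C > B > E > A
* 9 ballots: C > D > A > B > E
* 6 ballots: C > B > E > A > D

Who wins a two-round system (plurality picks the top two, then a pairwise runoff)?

Round 1 first-place votes: A 7, B 4, C 15, D 10, E 19. E and C advance.
Runoff: E is ranked above C on 26 ballots, C above E on 29.

C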